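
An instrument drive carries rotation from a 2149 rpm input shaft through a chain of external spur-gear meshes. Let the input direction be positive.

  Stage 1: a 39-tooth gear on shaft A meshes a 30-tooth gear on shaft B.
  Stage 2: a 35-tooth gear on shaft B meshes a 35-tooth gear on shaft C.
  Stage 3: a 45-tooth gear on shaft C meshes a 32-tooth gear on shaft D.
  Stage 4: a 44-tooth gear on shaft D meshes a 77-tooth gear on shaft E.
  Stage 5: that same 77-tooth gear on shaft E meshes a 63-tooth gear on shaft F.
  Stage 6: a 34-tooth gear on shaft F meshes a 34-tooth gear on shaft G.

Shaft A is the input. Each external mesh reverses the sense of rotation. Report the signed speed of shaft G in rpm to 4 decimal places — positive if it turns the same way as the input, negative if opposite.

+2743.8125 rpm (same as input, |ω| = 2743.8125 rpm)

Stage 1 [39T→30T]: ω = 2149.0000×39/30 = 2793.7000 rpm, dir flips to −; running = −2793.7000
Stage 2 [35T→35T]: ω = 2793.7000×35/35 = 2793.7000 rpm, dir flips to +; running = +2793.7000
Stage 3 [45T→32T]: ω = 2793.7000×45/32 = 3928.6406 rpm, dir flips to −; running = −3928.6406
Stage 4 [44T→77T]: ω = 3928.6406×44/77 = 2244.9375 rpm, dir flips to +; running = +2244.9375
Stage 5 [77T→63T]: ω = 2244.9375×77/63 = 2743.8125 rpm, dir flips to −; running = −2743.8125
Stage 6 [34T→34T]: ω = 2743.8125×34/34 = 2743.8125 rpm, dir flips to +; running = +2743.8125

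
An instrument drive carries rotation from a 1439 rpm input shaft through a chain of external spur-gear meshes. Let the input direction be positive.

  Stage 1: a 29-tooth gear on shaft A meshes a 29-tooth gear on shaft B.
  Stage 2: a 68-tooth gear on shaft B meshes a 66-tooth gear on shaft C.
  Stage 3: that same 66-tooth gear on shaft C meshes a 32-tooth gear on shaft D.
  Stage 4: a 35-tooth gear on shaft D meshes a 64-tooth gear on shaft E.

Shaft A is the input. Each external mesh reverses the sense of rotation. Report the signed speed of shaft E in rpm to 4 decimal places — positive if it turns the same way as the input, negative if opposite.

+1672.2754 rpm (same as input, |ω| = 1672.2754 rpm)

Stage 1 [29T→29T]: ω = 1439.0000×29/29 = 1439.0000 rpm, dir flips to −; running = −1439.0000
Stage 2 [68T→66T]: ω = 1439.0000×68/66 = 1482.6061 rpm, dir flips to +; running = +1482.6061
Stage 3 [66T→32T]: ω = 1482.6061×66/32 = 3057.8750 rpm, dir flips to −; running = −3057.8750
Stage 4 [35T→64T]: ω = 3057.8750×35/64 = 1672.2754 rpm, dir flips to +; running = +1672.2754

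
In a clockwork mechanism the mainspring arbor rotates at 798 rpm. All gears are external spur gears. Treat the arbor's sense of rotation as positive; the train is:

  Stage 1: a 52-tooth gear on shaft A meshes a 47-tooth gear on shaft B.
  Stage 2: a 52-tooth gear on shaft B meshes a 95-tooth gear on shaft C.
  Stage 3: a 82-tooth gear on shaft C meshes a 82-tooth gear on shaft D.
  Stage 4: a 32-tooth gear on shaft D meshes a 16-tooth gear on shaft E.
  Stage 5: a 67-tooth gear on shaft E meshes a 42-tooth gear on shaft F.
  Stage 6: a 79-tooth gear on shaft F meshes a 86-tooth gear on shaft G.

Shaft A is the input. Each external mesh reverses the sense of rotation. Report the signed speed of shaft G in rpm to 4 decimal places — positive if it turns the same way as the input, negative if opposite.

Stage 1 [52T→47T]: ω = 798.0000×52/47 = 882.8936 rpm, dir flips to −; running = −882.8936
Stage 2 [52T→95T]: ω = 882.8936×52/95 = 483.2681 rpm, dir flips to +; running = +483.2681
Stage 3 [82T→82T]: ω = 483.2681×82/82 = 483.2681 rpm, dir flips to −; running = −483.2681
Stage 4 [32T→16T]: ω = 483.2681×32/16 = 966.5362 rpm, dir flips to +; running = +966.5362
Stage 5 [67T→42T]: ω = 966.5362×67/42 = 1541.8553 rpm, dir flips to −; running = −1541.8553
Stage 6 [79T→86T]: ω = 1541.8553×79/86 = 1416.3555 rpm, dir flips to +; running = +1416.3555

+1416.3555 rpm (same as input, |ω| = 1416.3555 rpm)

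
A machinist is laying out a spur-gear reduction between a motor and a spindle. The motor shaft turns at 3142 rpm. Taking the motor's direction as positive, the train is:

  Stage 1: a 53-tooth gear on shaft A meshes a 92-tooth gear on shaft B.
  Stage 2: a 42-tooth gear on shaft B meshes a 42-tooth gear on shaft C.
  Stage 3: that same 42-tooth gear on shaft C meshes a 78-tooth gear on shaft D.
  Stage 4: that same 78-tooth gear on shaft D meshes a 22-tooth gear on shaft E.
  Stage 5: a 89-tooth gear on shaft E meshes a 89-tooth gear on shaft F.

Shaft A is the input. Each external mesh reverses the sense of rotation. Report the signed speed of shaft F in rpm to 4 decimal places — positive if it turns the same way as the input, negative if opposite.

Stage 1 [53T→92T]: ω = 3142.0000×53/92 = 1810.0652 rpm, dir flips to −; running = −1810.0652
Stage 2 [42T→42T]: ω = 1810.0652×42/42 = 1810.0652 rpm, dir flips to +; running = +1810.0652
Stage 3 [42T→78T]: ω = 1810.0652×42/78 = 974.6505 rpm, dir flips to −; running = −974.6505
Stage 4 [78T→22T]: ω = 974.6505×78/22 = 3455.5791 rpm, dir flips to +; running = +3455.5791
Stage 5 [89T→89T]: ω = 3455.5791×89/89 = 3455.5791 rpm, dir flips to −; running = −3455.5791

-3455.5791 rpm (opposite to input, |ω| = 3455.5791 rpm)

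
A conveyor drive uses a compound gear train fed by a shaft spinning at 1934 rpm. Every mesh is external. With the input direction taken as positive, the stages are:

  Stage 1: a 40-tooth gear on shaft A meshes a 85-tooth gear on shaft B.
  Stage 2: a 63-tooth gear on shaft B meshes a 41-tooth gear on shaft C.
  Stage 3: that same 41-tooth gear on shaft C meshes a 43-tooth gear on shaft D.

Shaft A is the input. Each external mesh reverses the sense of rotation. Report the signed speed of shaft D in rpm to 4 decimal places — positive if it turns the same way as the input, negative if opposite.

-1333.4282 rpm (opposite to input, |ω| = 1333.4282 rpm)

Stage 1 [40T→85T]: ω = 1934.0000×40/85 = 910.1176 rpm, dir flips to −; running = −910.1176
Stage 2 [63T→41T]: ω = 910.1176×63/41 = 1398.4735 rpm, dir flips to +; running = +1398.4735
Stage 3 [41T→43T]: ω = 1398.4735×41/43 = 1333.4282 rpm, dir flips to −; running = −1333.4282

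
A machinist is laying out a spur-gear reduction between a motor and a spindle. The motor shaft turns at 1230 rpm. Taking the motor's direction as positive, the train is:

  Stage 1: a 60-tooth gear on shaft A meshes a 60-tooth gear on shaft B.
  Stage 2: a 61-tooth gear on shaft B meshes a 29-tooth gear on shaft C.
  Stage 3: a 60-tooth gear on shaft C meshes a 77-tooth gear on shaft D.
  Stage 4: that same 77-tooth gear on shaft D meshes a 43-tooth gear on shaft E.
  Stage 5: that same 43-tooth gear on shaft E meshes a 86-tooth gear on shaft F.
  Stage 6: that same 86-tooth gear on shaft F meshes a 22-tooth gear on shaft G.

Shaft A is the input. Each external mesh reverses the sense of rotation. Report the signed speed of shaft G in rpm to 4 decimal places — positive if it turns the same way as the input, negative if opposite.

Stage 1 [60T→60T]: ω = 1230.0000×60/60 = 1230.0000 rpm, dir flips to −; running = −1230.0000
Stage 2 [61T→29T]: ω = 1230.0000×61/29 = 2587.2414 rpm, dir flips to +; running = +2587.2414
Stage 3 [60T→77T]: ω = 2587.2414×60/77 = 2016.0322 rpm, dir flips to −; running = −2016.0322
Stage 4 [77T→43T]: ω = 2016.0322×77/43 = 3610.1043 rpm, dir flips to +; running = +3610.1043
Stage 5 [43T→86T]: ω = 3610.1043×43/86 = 1805.0521 rpm, dir flips to −; running = −1805.0521
Stage 6 [86T→22T]: ω = 1805.0521×86/22 = 7056.1129 rpm, dir flips to +; running = +7056.1129

+7056.1129 rpm (same as input, |ω| = 7056.1129 rpm)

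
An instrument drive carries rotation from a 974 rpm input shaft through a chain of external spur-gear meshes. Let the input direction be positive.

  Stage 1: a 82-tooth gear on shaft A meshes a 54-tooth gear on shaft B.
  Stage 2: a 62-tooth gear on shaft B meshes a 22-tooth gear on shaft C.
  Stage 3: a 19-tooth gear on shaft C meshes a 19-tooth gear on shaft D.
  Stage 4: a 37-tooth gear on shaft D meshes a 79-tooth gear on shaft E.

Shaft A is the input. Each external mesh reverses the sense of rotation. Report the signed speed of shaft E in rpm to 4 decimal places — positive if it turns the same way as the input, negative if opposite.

Stage 1 [82T→54T]: ω = 974.0000×82/54 = 1479.0370 rpm, dir flips to −; running = −1479.0370
Stage 2 [62T→22T]: ω = 1479.0370×62/22 = 4168.1953 rpm, dir flips to +; running = +4168.1953
Stage 3 [19T→19T]: ω = 4168.1953×19/19 = 4168.1953 rpm, dir flips to −; running = −4168.1953
Stage 4 [37T→79T]: ω = 4168.1953×37/79 = 1952.1927 rpm, dir flips to +; running = +1952.1927

+1952.1927 rpm (same as input, |ω| = 1952.1927 rpm)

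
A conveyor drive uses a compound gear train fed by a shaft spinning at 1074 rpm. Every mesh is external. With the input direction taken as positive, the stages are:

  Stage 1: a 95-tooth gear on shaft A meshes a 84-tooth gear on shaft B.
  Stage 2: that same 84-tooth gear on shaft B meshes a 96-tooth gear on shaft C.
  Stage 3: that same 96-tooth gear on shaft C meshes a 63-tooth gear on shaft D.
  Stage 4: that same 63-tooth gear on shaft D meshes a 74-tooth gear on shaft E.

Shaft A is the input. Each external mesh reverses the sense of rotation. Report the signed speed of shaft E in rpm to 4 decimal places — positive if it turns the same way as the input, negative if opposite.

Stage 1 [95T→84T]: ω = 1074.0000×95/84 = 1214.6429 rpm, dir flips to −; running = −1214.6429
Stage 2 [84T→96T]: ω = 1214.6429×84/96 = 1062.8125 rpm, dir flips to +; running = +1062.8125
Stage 3 [96T→63T]: ω = 1062.8125×96/63 = 1619.5238 rpm, dir flips to −; running = −1619.5238
Stage 4 [63T→74T]: ω = 1619.5238×63/74 = 1378.7838 rpm, dir flips to +; running = +1378.7838

+1378.7838 rpm (same as input, |ω| = 1378.7838 rpm)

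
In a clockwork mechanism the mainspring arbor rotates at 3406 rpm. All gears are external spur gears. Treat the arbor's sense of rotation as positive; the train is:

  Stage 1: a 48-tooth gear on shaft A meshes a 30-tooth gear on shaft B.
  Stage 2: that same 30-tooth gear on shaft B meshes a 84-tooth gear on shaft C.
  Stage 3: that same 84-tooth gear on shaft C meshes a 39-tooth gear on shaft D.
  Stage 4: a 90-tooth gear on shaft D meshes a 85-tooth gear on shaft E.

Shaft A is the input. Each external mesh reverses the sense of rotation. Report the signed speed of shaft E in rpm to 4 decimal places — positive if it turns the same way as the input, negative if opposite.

Stage 1 [48T→30T]: ω = 3406.0000×48/30 = 5449.6000 rpm, dir flips to −; running = −5449.6000
Stage 2 [30T→84T]: ω = 5449.6000×30/84 = 1946.2857 rpm, dir flips to +; running = +1946.2857
Stage 3 [84T→39T]: ω = 1946.2857×84/39 = 4192.0000 rpm, dir flips to −; running = −4192.0000
Stage 4 [90T→85T]: ω = 4192.0000×90/85 = 4438.5882 rpm, dir flips to +; running = +4438.5882

+4438.5882 rpm (same as input, |ω| = 4438.5882 rpm)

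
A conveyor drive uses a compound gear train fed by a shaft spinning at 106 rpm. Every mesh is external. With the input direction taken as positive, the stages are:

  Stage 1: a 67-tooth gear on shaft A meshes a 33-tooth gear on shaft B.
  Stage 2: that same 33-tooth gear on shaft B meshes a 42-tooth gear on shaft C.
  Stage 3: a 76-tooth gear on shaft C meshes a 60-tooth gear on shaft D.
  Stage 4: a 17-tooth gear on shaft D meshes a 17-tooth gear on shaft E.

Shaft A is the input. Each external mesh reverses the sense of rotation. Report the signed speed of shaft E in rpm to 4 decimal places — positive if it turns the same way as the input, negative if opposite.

+214.1873 rpm (same as input, |ω| = 214.1873 rpm)

Stage 1 [67T→33T]: ω = 106.0000×67/33 = 215.2121 rpm, dir flips to −; running = −215.2121
Stage 2 [33T→42T]: ω = 215.2121×33/42 = 169.0952 rpm, dir flips to +; running = +169.0952
Stage 3 [76T→60T]: ω = 169.0952×76/60 = 214.1873 rpm, dir flips to −; running = −214.1873
Stage 4 [17T→17T]: ω = 214.1873×17/17 = 214.1873 rpm, dir flips to +; running = +214.1873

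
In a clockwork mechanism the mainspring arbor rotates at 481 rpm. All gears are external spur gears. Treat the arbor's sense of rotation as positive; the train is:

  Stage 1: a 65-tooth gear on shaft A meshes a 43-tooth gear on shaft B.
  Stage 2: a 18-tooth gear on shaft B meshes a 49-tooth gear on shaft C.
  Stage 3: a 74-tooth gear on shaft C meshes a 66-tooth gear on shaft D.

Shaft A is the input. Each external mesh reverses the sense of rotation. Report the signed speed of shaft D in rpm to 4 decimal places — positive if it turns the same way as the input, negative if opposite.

Stage 1 [65T→43T]: ω = 481.0000×65/43 = 727.0930 rpm, dir flips to −; running = −727.0930
Stage 2 [18T→49T]: ω = 727.0930×18/49 = 267.0954 rpm, dir flips to +; running = +267.0954
Stage 3 [74T→66T]: ω = 267.0954×74/66 = 299.4706 rpm, dir flips to −; running = −299.4706

-299.4706 rpm (opposite to input, |ω| = 299.4706 rpm)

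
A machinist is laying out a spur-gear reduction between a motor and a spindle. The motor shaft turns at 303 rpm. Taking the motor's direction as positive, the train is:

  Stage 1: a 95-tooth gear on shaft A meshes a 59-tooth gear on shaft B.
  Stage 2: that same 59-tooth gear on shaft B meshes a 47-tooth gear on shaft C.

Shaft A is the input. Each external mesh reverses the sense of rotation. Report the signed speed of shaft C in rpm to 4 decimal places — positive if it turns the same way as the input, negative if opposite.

Stage 1 [95T→59T]: ω = 303.0000×95/59 = 487.8814 rpm, dir flips to −; running = −487.8814
Stage 2 [59T→47T]: ω = 487.8814×59/47 = 612.4468 rpm, dir flips to +; running = +612.4468

+612.4468 rpm (same as input, |ω| = 612.4468 rpm)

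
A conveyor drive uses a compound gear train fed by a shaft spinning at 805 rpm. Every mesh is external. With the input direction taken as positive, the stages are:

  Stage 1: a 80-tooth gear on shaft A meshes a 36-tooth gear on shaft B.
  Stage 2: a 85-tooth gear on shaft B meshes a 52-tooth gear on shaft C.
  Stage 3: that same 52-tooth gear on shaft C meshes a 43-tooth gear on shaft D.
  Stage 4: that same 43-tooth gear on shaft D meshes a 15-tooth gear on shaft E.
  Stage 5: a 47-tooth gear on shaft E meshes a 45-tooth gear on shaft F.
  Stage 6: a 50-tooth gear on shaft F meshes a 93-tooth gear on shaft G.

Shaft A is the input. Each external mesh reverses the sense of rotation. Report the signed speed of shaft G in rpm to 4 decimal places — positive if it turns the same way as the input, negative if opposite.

+5692.2430 rpm (same as input, |ω| = 5692.2430 rpm)

Stage 1 [80T→36T]: ω = 805.0000×80/36 = 1788.8889 rpm, dir flips to −; running = −1788.8889
Stage 2 [85T→52T]: ω = 1788.8889×85/52 = 2924.1453 rpm, dir flips to +; running = +2924.1453
Stage 3 [52T→43T]: ω = 2924.1453×52/43 = 3536.1757 rpm, dir flips to −; running = −3536.1757
Stage 4 [43T→15T]: ω = 3536.1757×43/15 = 10137.0370 rpm, dir flips to +; running = +10137.0370
Stage 5 [47T→45T]: ω = 10137.0370×47/45 = 10587.5720 rpm, dir flips to −; running = −10587.5720
Stage 6 [50T→93T]: ω = 10587.5720×50/93 = 5692.2430 rpm, dir flips to +; running = +5692.2430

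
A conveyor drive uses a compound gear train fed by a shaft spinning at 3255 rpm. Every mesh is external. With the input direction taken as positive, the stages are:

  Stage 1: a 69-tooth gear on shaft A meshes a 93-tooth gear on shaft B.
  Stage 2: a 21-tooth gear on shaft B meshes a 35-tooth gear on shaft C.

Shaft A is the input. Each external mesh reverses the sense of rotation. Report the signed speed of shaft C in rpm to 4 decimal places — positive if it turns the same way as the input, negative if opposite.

+1449.0000 rpm (same as input, |ω| = 1449.0000 rpm)

Stage 1 [69T→93T]: ω = 3255.0000×69/93 = 2415.0000 rpm, dir flips to −; running = −2415.0000
Stage 2 [21T→35T]: ω = 2415.0000×21/35 = 1449.0000 rpm, dir flips to +; running = +1449.0000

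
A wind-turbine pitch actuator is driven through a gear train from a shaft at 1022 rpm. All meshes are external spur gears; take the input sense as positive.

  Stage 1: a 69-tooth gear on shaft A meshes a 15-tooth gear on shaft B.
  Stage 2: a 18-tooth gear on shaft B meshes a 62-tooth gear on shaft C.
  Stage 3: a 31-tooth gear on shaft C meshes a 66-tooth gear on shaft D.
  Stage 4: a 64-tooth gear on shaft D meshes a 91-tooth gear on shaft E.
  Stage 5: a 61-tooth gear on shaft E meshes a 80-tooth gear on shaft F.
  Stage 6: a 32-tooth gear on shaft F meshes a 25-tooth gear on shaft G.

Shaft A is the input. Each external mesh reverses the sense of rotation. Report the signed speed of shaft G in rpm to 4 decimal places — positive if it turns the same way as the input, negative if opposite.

Stage 1 [69T→15T]: ω = 1022.0000×69/15 = 4701.2000 rpm, dir flips to −; running = −4701.2000
Stage 2 [18T→62T]: ω = 4701.2000×18/62 = 1364.8645 rpm, dir flips to +; running = +1364.8645
Stage 3 [31T→66T]: ω = 1364.8645×31/66 = 641.0727 rpm, dir flips to −; running = −641.0727
Stage 4 [64T→91T]: ω = 641.0727×64/91 = 450.8643 rpm, dir flips to +; running = +450.8643
Stage 5 [61T→80T]: ω = 450.8643×61/80 = 343.7841 rpm, dir flips to −; running = −343.7841
Stage 6 [32T→25T]: ω = 343.7841×32/25 = 440.0436 rpm, dir flips to +; running = +440.0436

+440.0436 rpm (same as input, |ω| = 440.0436 rpm)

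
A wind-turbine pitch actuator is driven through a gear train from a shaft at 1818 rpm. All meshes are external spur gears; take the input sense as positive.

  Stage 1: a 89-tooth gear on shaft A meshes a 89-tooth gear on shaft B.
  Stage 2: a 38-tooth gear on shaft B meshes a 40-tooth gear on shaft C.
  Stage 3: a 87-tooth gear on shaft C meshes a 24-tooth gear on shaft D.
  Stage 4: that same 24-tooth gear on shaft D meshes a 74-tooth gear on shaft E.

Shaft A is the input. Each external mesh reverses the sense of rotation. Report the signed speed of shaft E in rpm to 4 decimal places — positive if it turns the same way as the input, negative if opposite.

+2030.5095 rpm (same as input, |ω| = 2030.5095 rpm)

Stage 1 [89T→89T]: ω = 1818.0000×89/89 = 1818.0000 rpm, dir flips to −; running = −1818.0000
Stage 2 [38T→40T]: ω = 1818.0000×38/40 = 1727.1000 rpm, dir flips to +; running = +1727.1000
Stage 3 [87T→24T]: ω = 1727.1000×87/24 = 6260.7375 rpm, dir flips to −; running = −6260.7375
Stage 4 [24T→74T]: ω = 6260.7375×24/74 = 2030.5095 rpm, dir flips to +; running = +2030.5095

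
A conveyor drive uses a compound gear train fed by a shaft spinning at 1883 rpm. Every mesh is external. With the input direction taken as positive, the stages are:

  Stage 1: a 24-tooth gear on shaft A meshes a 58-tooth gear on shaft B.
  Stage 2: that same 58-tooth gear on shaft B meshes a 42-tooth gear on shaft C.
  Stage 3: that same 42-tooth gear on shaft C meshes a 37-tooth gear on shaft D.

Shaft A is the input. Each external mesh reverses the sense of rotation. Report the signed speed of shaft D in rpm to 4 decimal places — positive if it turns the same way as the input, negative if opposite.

Stage 1 [24T→58T]: ω = 1883.0000×24/58 = 779.1724 rpm, dir flips to −; running = −779.1724
Stage 2 [58T→42T]: ω = 779.1724×58/42 = 1076.0000 rpm, dir flips to +; running = +1076.0000
Stage 3 [42T→37T]: ω = 1076.0000×42/37 = 1221.4054 rpm, dir flips to −; running = −1221.4054

-1221.4054 rpm (opposite to input, |ω| = 1221.4054 rpm)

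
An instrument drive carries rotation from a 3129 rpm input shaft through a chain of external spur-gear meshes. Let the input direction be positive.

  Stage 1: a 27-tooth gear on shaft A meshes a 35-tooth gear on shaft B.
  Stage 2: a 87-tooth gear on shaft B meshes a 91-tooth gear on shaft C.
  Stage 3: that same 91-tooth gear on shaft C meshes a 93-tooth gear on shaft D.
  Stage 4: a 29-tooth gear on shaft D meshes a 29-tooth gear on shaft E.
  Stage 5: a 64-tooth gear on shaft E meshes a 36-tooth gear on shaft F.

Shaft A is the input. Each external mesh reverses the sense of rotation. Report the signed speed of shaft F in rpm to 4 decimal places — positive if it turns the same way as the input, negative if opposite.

-4014.3484 rpm (opposite to input, |ω| = 4014.3484 rpm)

Stage 1 [27T→35T]: ω = 3129.0000×27/35 = 2413.8000 rpm, dir flips to −; running = −2413.8000
Stage 2 [87T→91T]: ω = 2413.8000×87/91 = 2307.6989 rpm, dir flips to +; running = +2307.6989
Stage 3 [91T→93T]: ω = 2307.6989×91/93 = 2258.0710 rpm, dir flips to −; running = −2258.0710
Stage 4 [29T→29T]: ω = 2258.0710×29/29 = 2258.0710 rpm, dir flips to +; running = +2258.0710
Stage 5 [64T→36T]: ω = 2258.0710×64/36 = 4014.3484 rpm, dir flips to −; running = −4014.3484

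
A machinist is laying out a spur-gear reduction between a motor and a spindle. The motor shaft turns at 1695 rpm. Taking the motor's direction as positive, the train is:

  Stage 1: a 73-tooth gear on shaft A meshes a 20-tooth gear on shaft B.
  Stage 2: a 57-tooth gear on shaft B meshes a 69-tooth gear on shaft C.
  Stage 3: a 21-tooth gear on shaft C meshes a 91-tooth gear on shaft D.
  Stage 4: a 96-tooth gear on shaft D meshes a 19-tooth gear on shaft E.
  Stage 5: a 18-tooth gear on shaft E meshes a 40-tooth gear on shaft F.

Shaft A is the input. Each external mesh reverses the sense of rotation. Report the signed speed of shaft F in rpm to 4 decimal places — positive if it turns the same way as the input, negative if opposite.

Stage 1 [73T→20T]: ω = 1695.0000×73/20 = 6186.7500 rpm, dir flips to −; running = −6186.7500
Stage 2 [57T→69T]: ω = 6186.7500×57/69 = 5110.7935 rpm, dir flips to +; running = +5110.7935
Stage 3 [21T→91T]: ω = 5110.7935×21/91 = 1179.4139 rpm, dir flips to −; running = −1179.4139
Stage 4 [96T→19T]: ω = 1179.4139×96/19 = 5959.1438 rpm, dir flips to +; running = +5959.1438
Stage 5 [18T→40T]: ω = 5959.1438×18/40 = 2681.6147 rpm, dir flips to −; running = −2681.6147

-2681.6147 rpm (opposite to input, |ω| = 2681.6147 rpm)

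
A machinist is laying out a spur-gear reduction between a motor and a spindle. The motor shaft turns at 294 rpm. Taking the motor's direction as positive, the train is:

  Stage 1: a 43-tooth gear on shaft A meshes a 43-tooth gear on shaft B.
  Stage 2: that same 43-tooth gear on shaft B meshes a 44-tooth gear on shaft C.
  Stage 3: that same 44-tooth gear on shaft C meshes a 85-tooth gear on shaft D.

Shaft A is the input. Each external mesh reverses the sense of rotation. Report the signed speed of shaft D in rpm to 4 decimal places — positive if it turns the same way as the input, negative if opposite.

Stage 1 [43T→43T]: ω = 294.0000×43/43 = 294.0000 rpm, dir flips to −; running = −294.0000
Stage 2 [43T→44T]: ω = 294.0000×43/44 = 287.3182 rpm, dir flips to +; running = +287.3182
Stage 3 [44T→85T]: ω = 287.3182×44/85 = 148.7294 rpm, dir flips to −; running = −148.7294

-148.7294 rpm (opposite to input, |ω| = 148.7294 rpm)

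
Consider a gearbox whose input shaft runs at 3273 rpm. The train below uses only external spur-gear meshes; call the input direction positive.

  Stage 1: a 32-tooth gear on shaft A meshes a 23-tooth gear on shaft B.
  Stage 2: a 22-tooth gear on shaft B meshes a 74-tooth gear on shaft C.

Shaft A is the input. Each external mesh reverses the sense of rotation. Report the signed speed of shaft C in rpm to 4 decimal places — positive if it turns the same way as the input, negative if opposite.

Stage 1 [32T→23T]: ω = 3273.0000×32/23 = 4553.7391 rpm, dir flips to −; running = −4553.7391
Stage 2 [22T→74T]: ω = 4553.7391×22/74 = 1353.8143 rpm, dir flips to +; running = +1353.8143

+1353.8143 rpm (same as input, |ω| = 1353.8143 rpm)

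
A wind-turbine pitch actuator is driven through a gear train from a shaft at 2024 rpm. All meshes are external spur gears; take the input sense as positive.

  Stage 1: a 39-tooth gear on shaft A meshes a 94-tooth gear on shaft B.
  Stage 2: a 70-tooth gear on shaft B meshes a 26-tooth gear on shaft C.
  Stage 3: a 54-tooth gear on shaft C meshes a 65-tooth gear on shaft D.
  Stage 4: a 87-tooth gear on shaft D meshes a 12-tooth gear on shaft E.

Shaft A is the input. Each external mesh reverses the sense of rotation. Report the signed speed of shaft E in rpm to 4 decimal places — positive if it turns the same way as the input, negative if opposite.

+13617.2799 rpm (same as input, |ω| = 13617.2799 rpm)

Stage 1 [39T→94T]: ω = 2024.0000×39/94 = 839.7447 rpm, dir flips to −; running = −839.7447
Stage 2 [70T→26T]: ω = 839.7447×70/26 = 2260.8511 rpm, dir flips to +; running = +2260.8511
Stage 3 [54T→65T]: ω = 2260.8511×54/65 = 1878.2455 rpm, dir flips to −; running = −1878.2455
Stage 4 [87T→12T]: ω = 1878.2455×87/12 = 13617.2799 rpm, dir flips to +; running = +13617.2799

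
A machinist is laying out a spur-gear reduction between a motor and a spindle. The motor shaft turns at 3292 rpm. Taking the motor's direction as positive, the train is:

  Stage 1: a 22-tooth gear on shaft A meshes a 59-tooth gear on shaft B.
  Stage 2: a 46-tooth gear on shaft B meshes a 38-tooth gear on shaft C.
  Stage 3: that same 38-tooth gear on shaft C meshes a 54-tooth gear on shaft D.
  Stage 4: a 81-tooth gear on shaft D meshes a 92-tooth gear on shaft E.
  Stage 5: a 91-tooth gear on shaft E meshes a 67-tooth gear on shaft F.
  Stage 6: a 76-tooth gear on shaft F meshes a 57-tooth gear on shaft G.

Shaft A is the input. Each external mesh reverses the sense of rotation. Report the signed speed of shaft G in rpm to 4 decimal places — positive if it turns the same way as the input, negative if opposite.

+1667.2360 rpm (same as input, |ω| = 1667.2360 rpm)

Stage 1 [22T→59T]: ω = 3292.0000×22/59 = 1227.5254 rpm, dir flips to −; running = −1227.5254
Stage 2 [46T→38T]: ω = 1227.5254×46/38 = 1485.9518 rpm, dir flips to +; running = +1485.9518
Stage 3 [38T→54T]: ω = 1485.9518×38/54 = 1045.6698 rpm, dir flips to −; running = −1045.6698
Stage 4 [81T→92T]: ω = 1045.6698×81/92 = 920.6441 rpm, dir flips to +; running = +920.6441
Stage 5 [91T→67T]: ω = 920.6441×91/67 = 1250.4270 rpm, dir flips to −; running = −1250.4270
Stage 6 [76T→57T]: ω = 1250.4270×76/57 = 1667.2360 rpm, dir flips to +; running = +1667.2360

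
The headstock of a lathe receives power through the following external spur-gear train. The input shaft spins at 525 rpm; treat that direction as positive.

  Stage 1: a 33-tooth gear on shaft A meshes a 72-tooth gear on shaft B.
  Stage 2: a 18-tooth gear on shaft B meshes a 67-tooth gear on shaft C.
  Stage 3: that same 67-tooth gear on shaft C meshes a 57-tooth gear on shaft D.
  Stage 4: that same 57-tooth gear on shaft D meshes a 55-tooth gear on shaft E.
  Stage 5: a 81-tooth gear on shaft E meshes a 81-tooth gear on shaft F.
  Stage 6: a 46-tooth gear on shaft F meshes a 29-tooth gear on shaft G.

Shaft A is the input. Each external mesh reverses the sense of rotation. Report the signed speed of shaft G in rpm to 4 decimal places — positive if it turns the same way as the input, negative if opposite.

Stage 1 [33T→72T]: ω = 525.0000×33/72 = 240.6250 rpm, dir flips to −; running = −240.6250
Stage 2 [18T→67T]: ω = 240.6250×18/67 = 64.6455 rpm, dir flips to +; running = +64.6455
Stage 3 [67T→57T]: ω = 64.6455×67/57 = 75.9868 rpm, dir flips to −; running = −75.9868
Stage 4 [57T→55T]: ω = 75.9868×57/55 = 78.7500 rpm, dir flips to +; running = +78.7500
Stage 5 [81T→81T]: ω = 78.7500×81/81 = 78.7500 rpm, dir flips to −; running = −78.7500
Stage 6 [46T→29T]: ω = 78.7500×46/29 = 124.9138 rpm, dir flips to +; running = +124.9138

+124.9138 rpm (same as input, |ω| = 124.9138 rpm)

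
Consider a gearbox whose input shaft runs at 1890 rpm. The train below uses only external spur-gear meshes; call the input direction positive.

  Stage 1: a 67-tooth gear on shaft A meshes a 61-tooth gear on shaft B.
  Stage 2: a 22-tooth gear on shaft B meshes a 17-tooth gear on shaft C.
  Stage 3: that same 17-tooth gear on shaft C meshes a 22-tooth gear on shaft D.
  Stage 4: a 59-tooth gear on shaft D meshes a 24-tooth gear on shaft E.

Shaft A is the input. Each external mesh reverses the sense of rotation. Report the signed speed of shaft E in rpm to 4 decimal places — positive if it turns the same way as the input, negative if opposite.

+5103.2582 rpm (same as input, |ω| = 5103.2582 rpm)

Stage 1 [67T→61T]: ω = 1890.0000×67/61 = 2075.9016 rpm, dir flips to −; running = −2075.9016
Stage 2 [22T→17T]: ω = 2075.9016×22/17 = 2686.4609 rpm, dir flips to +; running = +2686.4609
Stage 3 [17T→22T]: ω = 2686.4609×17/22 = 2075.9016 rpm, dir flips to −; running = −2075.9016
Stage 4 [59T→24T]: ω = 2075.9016×59/24 = 5103.2582 rpm, dir flips to +; running = +5103.2582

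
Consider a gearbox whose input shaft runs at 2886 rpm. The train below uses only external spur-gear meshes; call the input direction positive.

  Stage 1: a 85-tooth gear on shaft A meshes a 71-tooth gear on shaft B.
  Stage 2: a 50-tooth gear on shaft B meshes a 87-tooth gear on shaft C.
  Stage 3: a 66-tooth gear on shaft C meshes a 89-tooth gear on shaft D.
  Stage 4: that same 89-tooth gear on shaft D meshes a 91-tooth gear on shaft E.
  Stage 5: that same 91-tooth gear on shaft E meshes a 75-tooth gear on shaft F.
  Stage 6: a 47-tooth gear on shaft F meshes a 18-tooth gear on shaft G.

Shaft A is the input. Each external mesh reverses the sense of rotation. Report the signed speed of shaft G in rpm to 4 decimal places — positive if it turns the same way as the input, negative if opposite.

+4562.6345 rpm (same as input, |ω| = 4562.6345 rpm)

Stage 1 [85T→71T]: ω = 2886.0000×85/71 = 3455.0704 rpm, dir flips to −; running = −3455.0704
Stage 2 [50T→87T]: ω = 3455.0704×50/87 = 1985.6727 rpm, dir flips to +; running = +1985.6727
Stage 3 [66T→89T]: ω = 1985.6727×66/89 = 1472.5213 rpm, dir flips to −; running = −1472.5213
Stage 4 [89T→91T]: ω = 1472.5213×89/91 = 1440.1582 rpm, dir flips to +; running = +1440.1582
Stage 5 [91T→75T]: ω = 1440.1582×91/75 = 1747.3919 rpm, dir flips to −; running = −1747.3919
Stage 6 [47T→18T]: ω = 1747.3919×47/18 = 4562.6345 rpm, dir flips to +; running = +4562.6345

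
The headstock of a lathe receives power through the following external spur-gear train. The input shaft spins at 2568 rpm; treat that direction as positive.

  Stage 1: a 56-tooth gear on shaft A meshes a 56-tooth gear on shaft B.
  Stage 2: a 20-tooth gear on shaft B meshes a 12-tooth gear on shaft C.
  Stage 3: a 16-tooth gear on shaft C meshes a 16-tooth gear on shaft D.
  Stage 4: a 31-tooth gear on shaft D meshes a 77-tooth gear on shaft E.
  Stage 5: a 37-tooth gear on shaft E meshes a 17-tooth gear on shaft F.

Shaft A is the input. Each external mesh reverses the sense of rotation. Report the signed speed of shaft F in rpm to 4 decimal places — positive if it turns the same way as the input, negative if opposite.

Stage 1 [56T→56T]: ω = 2568.0000×56/56 = 2568.0000 rpm, dir flips to −; running = −2568.0000
Stage 2 [20T→12T]: ω = 2568.0000×20/12 = 4280.0000 rpm, dir flips to +; running = +4280.0000
Stage 3 [16T→16T]: ω = 4280.0000×16/16 = 4280.0000 rpm, dir flips to −; running = −4280.0000
Stage 4 [31T→77T]: ω = 4280.0000×31/77 = 1723.1169 rpm, dir flips to +; running = +1723.1169
Stage 5 [37T→17T]: ω = 1723.1169×37/17 = 3750.3132 rpm, dir flips to −; running = −3750.3132

-3750.3132 rpm (opposite to input, |ω| = 3750.3132 rpm)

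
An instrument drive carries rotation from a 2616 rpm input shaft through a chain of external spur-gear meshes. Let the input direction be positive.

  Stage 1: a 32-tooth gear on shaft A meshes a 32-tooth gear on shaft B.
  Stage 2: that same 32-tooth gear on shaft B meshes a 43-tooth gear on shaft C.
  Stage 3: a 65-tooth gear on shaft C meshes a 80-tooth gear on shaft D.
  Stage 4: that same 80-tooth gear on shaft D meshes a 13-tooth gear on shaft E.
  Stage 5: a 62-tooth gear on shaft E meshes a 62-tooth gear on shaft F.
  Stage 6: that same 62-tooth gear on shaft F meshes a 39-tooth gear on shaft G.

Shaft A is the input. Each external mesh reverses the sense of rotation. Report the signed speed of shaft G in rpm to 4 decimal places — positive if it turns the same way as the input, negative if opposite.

Stage 1 [32T→32T]: ω = 2616.0000×32/32 = 2616.0000 rpm, dir flips to −; running = −2616.0000
Stage 2 [32T→43T]: ω = 2616.0000×32/43 = 1946.7907 rpm, dir flips to +; running = +1946.7907
Stage 3 [65T→80T]: ω = 1946.7907×65/80 = 1581.7674 rpm, dir flips to −; running = −1581.7674
Stage 4 [80T→13T]: ω = 1581.7674×80/13 = 9733.9535 rpm, dir flips to +; running = +9733.9535
Stage 5 [62T→62T]: ω = 9733.9535×62/62 = 9733.9535 rpm, dir flips to −; running = −9733.9535
Stage 6 [62T→39T]: ω = 9733.9535×62/39 = 15474.4902 rpm, dir flips to +; running = +15474.4902

+15474.4902 rpm (same as input, |ω| = 15474.4902 rpm)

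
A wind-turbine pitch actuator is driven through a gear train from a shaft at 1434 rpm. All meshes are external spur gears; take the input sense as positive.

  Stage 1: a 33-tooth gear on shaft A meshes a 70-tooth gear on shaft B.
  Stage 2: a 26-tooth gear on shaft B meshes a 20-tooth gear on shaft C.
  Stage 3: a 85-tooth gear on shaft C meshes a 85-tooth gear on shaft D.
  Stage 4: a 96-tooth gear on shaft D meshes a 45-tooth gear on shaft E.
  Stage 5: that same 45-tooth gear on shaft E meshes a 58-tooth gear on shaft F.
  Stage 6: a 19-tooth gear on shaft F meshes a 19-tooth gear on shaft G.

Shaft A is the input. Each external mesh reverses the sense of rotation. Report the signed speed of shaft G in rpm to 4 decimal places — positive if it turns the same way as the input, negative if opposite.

+1454.6270 rpm (same as input, |ω| = 1454.6270 rpm)

Stage 1 [33T→70T]: ω = 1434.0000×33/70 = 676.0286 rpm, dir flips to −; running = −676.0286
Stage 2 [26T→20T]: ω = 676.0286×26/20 = 878.8371 rpm, dir flips to +; running = +878.8371
Stage 3 [85T→85T]: ω = 878.8371×85/85 = 878.8371 rpm, dir flips to −; running = −878.8371
Stage 4 [96T→45T]: ω = 878.8371×96/45 = 1874.8526 rpm, dir flips to +; running = +1874.8526
Stage 5 [45T→58T]: ω = 1874.8526×45/58 = 1454.6270 rpm, dir flips to −; running = −1454.6270
Stage 6 [19T→19T]: ω = 1454.6270×19/19 = 1454.6270 rpm, dir flips to +; running = +1454.6270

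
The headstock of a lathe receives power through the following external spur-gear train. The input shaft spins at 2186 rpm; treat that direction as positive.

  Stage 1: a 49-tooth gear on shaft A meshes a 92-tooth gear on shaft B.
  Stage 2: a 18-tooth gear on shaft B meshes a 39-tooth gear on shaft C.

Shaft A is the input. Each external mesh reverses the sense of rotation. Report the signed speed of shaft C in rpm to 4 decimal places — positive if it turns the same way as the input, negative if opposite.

Stage 1 [49T→92T]: ω = 2186.0000×49/92 = 1164.2826 rpm, dir flips to −; running = −1164.2826
Stage 2 [18T→39T]: ω = 1164.2826×18/39 = 537.3612 rpm, dir flips to +; running = +537.3612

+537.3612 rpm (same as input, |ω| = 537.3612 rpm)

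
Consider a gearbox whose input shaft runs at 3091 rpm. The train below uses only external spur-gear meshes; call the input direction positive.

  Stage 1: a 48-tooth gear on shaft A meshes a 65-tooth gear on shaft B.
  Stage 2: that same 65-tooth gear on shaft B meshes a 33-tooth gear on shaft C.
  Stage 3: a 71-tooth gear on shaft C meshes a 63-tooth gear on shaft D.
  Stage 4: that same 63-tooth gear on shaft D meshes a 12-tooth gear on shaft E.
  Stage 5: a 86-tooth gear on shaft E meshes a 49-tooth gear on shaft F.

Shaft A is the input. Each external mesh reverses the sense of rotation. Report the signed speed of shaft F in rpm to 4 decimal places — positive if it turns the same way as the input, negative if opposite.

Stage 1 [48T→65T]: ω = 3091.0000×48/65 = 2282.5846 rpm, dir flips to −; running = −2282.5846
Stage 2 [65T→33T]: ω = 2282.5846×65/33 = 4496.0000 rpm, dir flips to +; running = +4496.0000
Stage 3 [71T→63T]: ω = 4496.0000×71/63 = 5066.9206 rpm, dir flips to −; running = −5066.9206
Stage 4 [63T→12T]: ω = 5066.9206×63/12 = 26601.3333 rpm, dir flips to +; running = +26601.3333
Stage 5 [86T→49T]: ω = 26601.3333×86/49 = 46688.0544 rpm, dir flips to −; running = −46688.0544

-46688.0544 rpm (opposite to input, |ω| = 46688.0544 rpm)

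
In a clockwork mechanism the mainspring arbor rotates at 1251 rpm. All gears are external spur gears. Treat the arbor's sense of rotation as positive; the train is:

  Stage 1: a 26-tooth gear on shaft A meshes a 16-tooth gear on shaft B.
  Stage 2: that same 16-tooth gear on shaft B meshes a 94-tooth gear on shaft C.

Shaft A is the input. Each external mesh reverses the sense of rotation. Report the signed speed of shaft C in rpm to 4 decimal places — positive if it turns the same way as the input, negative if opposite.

Stage 1 [26T→16T]: ω = 1251.0000×26/16 = 2032.8750 rpm, dir flips to −; running = −2032.8750
Stage 2 [16T→94T]: ω = 2032.8750×16/94 = 346.0213 rpm, dir flips to +; running = +346.0213

+346.0213 rpm (same as input, |ω| = 346.0213 rpm)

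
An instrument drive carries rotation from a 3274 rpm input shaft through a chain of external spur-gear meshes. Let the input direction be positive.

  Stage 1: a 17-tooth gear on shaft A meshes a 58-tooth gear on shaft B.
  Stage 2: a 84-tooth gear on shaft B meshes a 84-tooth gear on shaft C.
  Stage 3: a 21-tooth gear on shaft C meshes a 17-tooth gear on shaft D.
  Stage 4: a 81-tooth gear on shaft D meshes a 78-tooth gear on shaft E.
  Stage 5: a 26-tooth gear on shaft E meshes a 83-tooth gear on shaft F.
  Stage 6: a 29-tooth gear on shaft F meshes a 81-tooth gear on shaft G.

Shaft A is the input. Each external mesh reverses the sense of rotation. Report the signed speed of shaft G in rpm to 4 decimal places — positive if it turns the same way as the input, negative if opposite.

Stage 1 [17T→58T]: ω = 3274.0000×17/58 = 959.6207 rpm, dir flips to −; running = −959.6207
Stage 2 [84T→84T]: ω = 959.6207×84/84 = 959.6207 rpm, dir flips to +; running = +959.6207
Stage 3 [21T→17T]: ω = 959.6207×21/17 = 1185.4138 rpm, dir flips to −; running = −1185.4138
Stage 4 [81T→78T]: ω = 1185.4138×81/78 = 1231.0066 rpm, dir flips to +; running = +1231.0066
Stage 5 [26T→83T]: ω = 1231.0066×26/83 = 385.6165 rpm, dir flips to −; running = −385.6165
Stage 6 [29T→81T]: ω = 385.6165×29/81 = 138.0602 rpm, dir flips to +; running = +138.0602

+138.0602 rpm (same as input, |ω| = 138.0602 rpm)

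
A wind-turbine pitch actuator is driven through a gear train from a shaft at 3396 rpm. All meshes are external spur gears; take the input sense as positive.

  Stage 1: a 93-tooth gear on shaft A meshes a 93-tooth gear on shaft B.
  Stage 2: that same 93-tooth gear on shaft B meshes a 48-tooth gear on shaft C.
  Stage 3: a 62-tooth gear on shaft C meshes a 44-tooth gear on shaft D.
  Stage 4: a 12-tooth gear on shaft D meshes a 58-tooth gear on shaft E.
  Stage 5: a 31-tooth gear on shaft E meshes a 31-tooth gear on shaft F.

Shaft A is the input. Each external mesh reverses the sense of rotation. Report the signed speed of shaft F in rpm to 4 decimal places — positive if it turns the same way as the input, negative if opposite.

Stage 1 [93T→93T]: ω = 3396.0000×93/93 = 3396.0000 rpm, dir flips to −; running = −3396.0000
Stage 2 [93T→48T]: ω = 3396.0000×93/48 = 6579.7500 rpm, dir flips to +; running = +6579.7500
Stage 3 [62T→44T]: ω = 6579.7500×62/44 = 9271.4659 rpm, dir flips to −; running = −9271.4659
Stage 4 [12T→58T]: ω = 9271.4659×12/58 = 1918.2343 rpm, dir flips to +; running = +1918.2343
Stage 5 [31T→31T]: ω = 1918.2343×31/31 = 1918.2343 rpm, dir flips to −; running = −1918.2343

-1918.2343 rpm (opposite to input, |ω| = 1918.2343 rpm)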